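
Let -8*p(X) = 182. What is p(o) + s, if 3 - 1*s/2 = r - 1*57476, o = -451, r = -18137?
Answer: 604837/4 ≈ 1.5121e+5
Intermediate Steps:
p(X) = -91/4 (p(X) = -⅛*182 = -91/4)
s = 151232 (s = 6 - 2*(-18137 - 1*57476) = 6 - 2*(-18137 - 57476) = 6 - 2*(-75613) = 6 + 151226 = 151232)
p(o) + s = -91/4 + 151232 = 604837/4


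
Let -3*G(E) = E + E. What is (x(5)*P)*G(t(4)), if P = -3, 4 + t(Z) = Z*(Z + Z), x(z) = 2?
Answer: 112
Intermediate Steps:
t(Z) = -4 + 2*Z**2 (t(Z) = -4 + Z*(Z + Z) = -4 + Z*(2*Z) = -4 + 2*Z**2)
G(E) = -2*E/3 (G(E) = -(E + E)/3 = -2*E/3)
(x(5)*P)*G(t(4)) = (2*(-3))*(-2*(-4 + 2*4**2)/3) = -(-4)*(-4 + 2*16) = -(-4)*(-4 + 32) = -(-4)*28 = -6*(-56/3) = 112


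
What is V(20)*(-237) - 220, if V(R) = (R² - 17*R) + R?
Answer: -19180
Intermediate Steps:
V(R) = R² - 16*R
V(20)*(-237) - 220 = (20*(-16 + 20))*(-237) - 220 = (20*4)*(-237) - 220 = 80*(-237) - 220 = -18960 - 220 = -19180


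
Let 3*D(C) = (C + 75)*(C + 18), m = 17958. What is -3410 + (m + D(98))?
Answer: 63712/3 ≈ 21237.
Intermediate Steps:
D(C) = (18 + C)*(75 + C)/3 (D(C) = ((C + 75)*(C + 18))/3 = ((75 + C)*(18 + C))/3 = ((18 + C)*(75 + C))/3 = (18 + C)*(75 + C)/3)
-3410 + (m + D(98)) = -3410 + (17958 + (450 + 31*98 + (1/3)*98**2)) = -3410 + (17958 + (450 + 3038 + (1/3)*9604)) = -3410 + (17958 + (450 + 3038 + 9604/3)) = -3410 + (17958 + 20068/3) = -3410 + 73942/3 = 63712/3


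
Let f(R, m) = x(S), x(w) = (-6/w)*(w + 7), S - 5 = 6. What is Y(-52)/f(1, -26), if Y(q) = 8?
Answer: -22/27 ≈ -0.81481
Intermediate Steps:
S = 11 (S = 5 + 6 = 11)
x(w) = -6*(7 + w)/w (x(w) = (-6/w)*(7 + w) = -6*(7 + w)/w)
f(R, m) = -108/11 (f(R, m) = -6 - 42/11 = -108/11)
Y(-52)/f(1, -26) = 8/(-108/11) = 8*(-11/108) = -22/27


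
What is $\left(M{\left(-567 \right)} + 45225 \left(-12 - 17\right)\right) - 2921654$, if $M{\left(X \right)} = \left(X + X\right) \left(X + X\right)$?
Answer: $-2947223$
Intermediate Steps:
$M{\left(X \right)} = 4 X^{2}$ ($M{\left(X \right)} = 2 X 2 X = 4 X^{2}$)
$\left(M{\left(-567 \right)} + 45225 \left(-12 - 17\right)\right) - 2921654 = \left(4 \left(-567\right)^{2} + 45225 \left(-12 - 17\right)\right) - 2921654 = \left(4 \cdot 321489 + 45225 \left(-12 - 17\right)\right) - 2921654 = \left(1285956 + 45225 \left(-29\right)\right) - 2921654 = \left(1285956 - 1311525\right) - 2921654 = -25569 - 2921654 = -2947223$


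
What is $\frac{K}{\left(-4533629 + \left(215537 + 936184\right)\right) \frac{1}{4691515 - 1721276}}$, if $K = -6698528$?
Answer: $\frac{4974057277048}{845477} \approx 5.8831 \cdot 10^{6}$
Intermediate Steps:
$\frac{K}{\left(-4533629 + \left(215537 + 936184\right)\right) \frac{1}{4691515 - 1721276}} = - \frac{6698528}{\left(-4533629 + \left(215537 + 936184\right)\right) \frac{1}{4691515 - 1721276}} = - \frac{6698528}{\left(-4533629 + 1151721\right) \frac{1}{2970239}} = - \frac{6698528}{\left(-3381908\right) \frac{1}{2970239}} = - \frac{6698528}{- \frac{3381908}{2970239}} = \left(-6698528\right) \left(- \frac{2970239}{3381908}\right) = \frac{4974057277048}{845477}$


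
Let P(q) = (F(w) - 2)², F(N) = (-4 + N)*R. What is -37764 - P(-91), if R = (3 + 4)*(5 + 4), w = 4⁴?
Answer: -252021640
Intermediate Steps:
w = 256
R = 63 (R = 7*9 = 63)
F(N) = -252 + 63*N (F(N) = (-4 + N)*63 = -252 + 63*N)
P(q) = 251983876 (P(q) = ((-252 + 63*256) - 2)² = ((-252 + 16128) - 2)² = (15876 - 2)² = 15874² = 251983876)
-37764 - P(-91) = -37764 - 1*251983876 = -37764 - 251983876 = -252021640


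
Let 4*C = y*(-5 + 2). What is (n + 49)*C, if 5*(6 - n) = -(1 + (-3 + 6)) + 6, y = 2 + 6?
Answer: -1638/5 ≈ -327.60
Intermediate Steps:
y = 8
n = 28/5 (n = 6 - (-(1 + (-3 + 6)) + 6)/5 = 6 - (-(1 + 3) + 6)/5 = 6 - (-1*4 + 6)/5 = 6 - (-4 + 6)/5 = 6 - ⅕*2 = 6 - ⅖ = 28/5 ≈ 5.6000)
C = -6 (C = (8*(-5 + 2))/4 = (8*(-3))/4 = (¼)*(-24) = -6)
(n + 49)*C = (28/5 + 49)*(-6) = (273/5)*(-6) = -1638/5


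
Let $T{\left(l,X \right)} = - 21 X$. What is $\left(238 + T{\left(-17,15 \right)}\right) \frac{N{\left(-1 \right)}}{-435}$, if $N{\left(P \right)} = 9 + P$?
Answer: $\frac{616}{435} \approx 1.4161$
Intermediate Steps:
$\left(238 + T{\left(-17,15 \right)}\right) \frac{N{\left(-1 \right)}}{-435} = \left(238 - 315\right) \frac{9 - 1}{-435} = \left(238 - 315\right) 8 \left(- \frac{1}{435}\right) = \left(-77\right) \left(- \frac{8}{435}\right) = \frac{616}{435}$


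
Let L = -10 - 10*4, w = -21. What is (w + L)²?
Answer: 5041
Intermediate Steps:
L = -50 (L = -10 - 1*40 = -10 - 40 = -50)
(w + L)² = (-21 - 50)² = (-71)² = 5041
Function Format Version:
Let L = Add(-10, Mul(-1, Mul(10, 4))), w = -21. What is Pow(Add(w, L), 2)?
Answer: 5041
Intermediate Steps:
L = -50 (L = Add(-10, Mul(-1, 40)) = Add(-10, -40) = -50)
Pow(Add(w, L), 2) = Pow(Add(-21, -50), 2) = Pow(-71, 2) = 5041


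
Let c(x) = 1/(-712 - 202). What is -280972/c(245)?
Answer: 256808408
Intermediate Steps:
c(x) = -1/914 (c(x) = 1/(-914) = -1/914)
-280972/c(245) = -280972/(-1/914) = -280972*(-914) = 256808408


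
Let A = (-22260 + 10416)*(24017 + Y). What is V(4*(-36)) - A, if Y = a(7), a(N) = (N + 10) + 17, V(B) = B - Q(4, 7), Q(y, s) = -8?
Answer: 284859908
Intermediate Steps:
V(B) = 8 + B (V(B) = B - 1*(-8) = B + 8 = 8 + B)
a(N) = 27 + N (a(N) = (10 + N) + 17 = 27 + N)
Y = 34 (Y = 27 + 7 = 34)
A = -284860044 (A = (-22260 + 10416)*(24017 + 34) = -11844*24051 = -284860044)
V(4*(-36)) - A = (8 + 4*(-36)) - 1*(-284860044) = (8 - 144) + 284860044 = -136 + 284860044 = 284859908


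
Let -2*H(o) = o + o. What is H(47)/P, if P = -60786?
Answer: 47/60786 ≈ 0.00077320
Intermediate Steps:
H(o) = -o (H(o) = -(o + o)/2 = -o)
H(47)/P = -1*47/(-60786) = -47*(-1/60786) = 47/60786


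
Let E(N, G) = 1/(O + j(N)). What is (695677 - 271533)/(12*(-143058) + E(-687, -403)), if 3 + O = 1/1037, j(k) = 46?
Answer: -18913429248/76550906995 ≈ -0.24707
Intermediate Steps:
O = -3110/1037 (O = -3 + 1/1037 = -3110/1037 ≈ -2.9990)
E(N, G) = 1037/44592 (E(N, G) = 1/(-3110/1037 + 46) = 1/(44592/1037) = 1037/44592)
(695677 - 271533)/(12*(-143058) + E(-687, -403)) = (695677 - 271533)/(12*(-143058) + 1037/44592) = 424144/(-1716696 + 1037/44592) = 424144/(-76550906995/44592) = 424144*(-44592/76550906995) = -18913429248/76550906995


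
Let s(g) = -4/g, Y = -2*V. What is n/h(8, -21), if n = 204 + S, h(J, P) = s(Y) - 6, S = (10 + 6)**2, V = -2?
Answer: -460/7 ≈ -65.714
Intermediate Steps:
S = 256 (S = 16**2 = 256)
Y = 4 (Y = -2*(-2) = 4)
h(J, P) = -7 (h(J, P) = -4/4 - 6 = -4*1/4 - 6 = -1 - 6 = -7)
n = 460 (n = 204 + 256 = 460)
n/h(8, -21) = 460/(-7) = 460*(-1/7) = -460/7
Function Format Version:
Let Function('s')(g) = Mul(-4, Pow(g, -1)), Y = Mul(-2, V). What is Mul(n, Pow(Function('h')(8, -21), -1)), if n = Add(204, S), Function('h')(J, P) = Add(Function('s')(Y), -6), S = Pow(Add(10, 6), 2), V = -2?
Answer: Rational(-460, 7) ≈ -65.714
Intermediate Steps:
S = 256 (S = Pow(16, 2) = 256)
Y = 4 (Y = Mul(-2, -2) = 4)
Function('h')(J, P) = -7 (Function('h')(J, P) = Add(Mul(-4, Pow(4, -1)), -6) = Add(Mul(-4, Rational(1, 4)), -6) = Add(-1, -6) = -7)
n = 460 (n = Add(204, 256) = 460)
Mul(n, Pow(Function('h')(8, -21), -1)) = Mul(460, Pow(-7, -1)) = Mul(460, Rational(-1, 7)) = Rational(-460, 7)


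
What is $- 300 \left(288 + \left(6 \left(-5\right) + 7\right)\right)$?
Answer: $-79500$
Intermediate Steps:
$- 300 \left(288 + \left(6 \left(-5\right) + 7\right)\right) = - 300 \left(288 + \left(-30 + 7\right)\right) = - 300 \left(288 - 23\right) = \left(-300\right) 265 = -79500$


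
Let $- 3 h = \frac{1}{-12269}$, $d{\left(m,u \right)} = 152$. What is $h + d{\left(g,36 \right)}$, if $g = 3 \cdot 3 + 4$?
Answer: $\frac{5594665}{36807} \approx 152.0$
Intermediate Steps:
$g = 13$ ($g = 9 + 4 = 13$)
$h = \frac{1}{36807}$ ($h = - \frac{1}{3 \left(-12269\right)} = \left(- \frac{1}{3}\right) \left(- \frac{1}{12269}\right) = \frac{1}{36807} \approx 2.7169 \cdot 10^{-5}$)
$h + d{\left(g,36 \right)} = \frac{1}{36807} + 152 = \frac{5594665}{36807}$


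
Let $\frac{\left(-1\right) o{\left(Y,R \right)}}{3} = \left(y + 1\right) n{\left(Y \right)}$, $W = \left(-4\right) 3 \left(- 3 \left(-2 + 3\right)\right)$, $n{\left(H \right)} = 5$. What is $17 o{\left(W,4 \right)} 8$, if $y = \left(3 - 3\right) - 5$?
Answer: $8160$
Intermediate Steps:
$y = -5$ ($y = 0 - 5 = -5$)
$W = 36$ ($W = - 12 \left(\left(-3\right) 1\right) = \left(-12\right) \left(-3\right) = 36$)
$o{\left(Y,R \right)} = 60$ ($o{\left(Y,R \right)} = - 3 \left(-5 + 1\right) 5 = - 3 \left(\left(-4\right) 5\right) = \left(-3\right) \left(-20\right) = 60$)
$17 o{\left(W,4 \right)} 8 = 17 \cdot 60 \cdot 8 = 1020 \cdot 8 = 8160$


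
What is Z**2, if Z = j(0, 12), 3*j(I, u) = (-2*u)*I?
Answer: 0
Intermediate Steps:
j(I, u) = -2*I*u/3 (j(I, u) = ((-2*u)*I)/3 = (-2*I*u)/3 = -2*I*u/3)
Z = 0 (Z = -2/3*0*12 = 0)
Z**2 = 0**2 = 0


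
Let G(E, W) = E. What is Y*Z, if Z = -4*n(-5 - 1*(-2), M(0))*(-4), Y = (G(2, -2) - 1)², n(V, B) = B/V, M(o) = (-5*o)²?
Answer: 0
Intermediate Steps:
M(o) = 25*o²
Y = 1 (Y = (2 - 1)² = 1² = 1)
Z = 0 (Z = -4*25*0²/(-5 - 1*(-2))*(-4) = -4*25*0/(-5 + 2)*(-4) = -0/(-3)*(-4) = -0*(-1)/3*(-4) = -4*0*(-4) = 0*(-4) = 0)
Y*Z = 1*0 = 0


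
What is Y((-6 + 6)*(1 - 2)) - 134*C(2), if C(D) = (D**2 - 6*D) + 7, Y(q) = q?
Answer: 134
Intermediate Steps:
C(D) = 7 + D**2 - 6*D
Y((-6 + 6)*(1 - 2)) - 134*C(2) = (-6 + 6)*(1 - 2) - 134*(7 + 2**2 - 6*2) = 0*(-1) - 134*(7 + 4 - 12) = 0 - 134*(-1) = 0 + 134 = 134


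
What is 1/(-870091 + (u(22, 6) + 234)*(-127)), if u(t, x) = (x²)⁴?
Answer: -1/214211041 ≈ -4.6683e-9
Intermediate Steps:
u(t, x) = x⁸
1/(-870091 + (u(22, 6) + 234)*(-127)) = 1/(-870091 + (6⁸ + 234)*(-127)) = 1/(-870091 + (1679616 + 234)*(-127)) = 1/(-870091 + 1679850*(-127)) = 1/(-870091 - 213340950) = 1/(-214211041) = -1/214211041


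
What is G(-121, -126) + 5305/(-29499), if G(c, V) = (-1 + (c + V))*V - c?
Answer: 925348826/29499 ≈ 31369.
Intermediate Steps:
G(c, V) = -c + V*(-1 + V + c) (G(c, V) = (-1 + (V + c))*V - c = (-1 + V + c)*V - c = V*(-1 + V + c) - c = -c + V*(-1 + V + c))
G(-121, -126) + 5305/(-29499) = ((-126)² - 1*(-126) - 1*(-121) - 126*(-121)) + 5305/(-29499) = (15876 + 126 + 121 + 15246) + 5305*(-1/29499) = 31369 - 5305/29499 = 925348826/29499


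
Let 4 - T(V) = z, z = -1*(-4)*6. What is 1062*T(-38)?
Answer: -21240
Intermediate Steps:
z = 24 (z = 4*6 = 24)
T(V) = -20 (T(V) = 4 - 1*24 = 4 - 24 = -20)
1062*T(-38) = 1062*(-20) = -21240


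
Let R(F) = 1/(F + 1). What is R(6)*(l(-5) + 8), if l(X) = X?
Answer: 3/7 ≈ 0.42857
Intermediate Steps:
R(F) = 1/(1 + F)
R(6)*(l(-5) + 8) = (-5 + 8)/(1 + 6) = 3/7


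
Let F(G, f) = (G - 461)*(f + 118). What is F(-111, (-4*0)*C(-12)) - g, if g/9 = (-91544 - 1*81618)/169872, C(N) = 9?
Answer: -1910687009/28312 ≈ -67487.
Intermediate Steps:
F(G, f) = (-461 + G)*(118 + f)
g = -259743/28312 (g = 9*((-91544 - 1*81618)/169872) = 9*((-91544 - 81618)*(1/169872)) = 9*(-173162*1/169872) = 9*(-86581/84936) = -259743/28312 ≈ -9.1743)
F(-111, (-4*0)*C(-12)) - g = (-54398 - 461*(-4*0)*9 + 118*(-111) - 111*(-4*0)*9) - 1*(-259743/28312) = (-54398 - 0*9 - 13098 - 0*9) + 259743/28312 = (-54398 - 461*0 - 13098 - 111*0) + 259743/28312 = (-54398 + 0 - 13098 + 0) + 259743/28312 = -67496 + 259743/28312 = -1910687009/28312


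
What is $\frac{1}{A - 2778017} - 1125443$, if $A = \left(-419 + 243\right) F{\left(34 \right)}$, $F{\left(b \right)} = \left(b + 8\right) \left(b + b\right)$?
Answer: $- \frac{3692210463140}{3280673} \approx -1.1254 \cdot 10^{6}$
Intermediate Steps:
$F{\left(b \right)} = 2 b \left(8 + b\right)$ ($F{\left(b \right)} = \left(8 + b\right) 2 b = 2 b \left(8 + b\right)$)
$A = -502656$ ($A = \left(-419 + 243\right) 2 \cdot 34 \left(8 + 34\right) = - 176 \cdot 2 \cdot 34 \cdot 42 = \left(-176\right) 2856 = -502656$)
$\frac{1}{A - 2778017} - 1125443 = \frac{1}{-502656 - 2778017} - 1125443 = \frac{1}{-3280673} - 1125443 = - \frac{1}{3280673} - 1125443 = - \frac{3692210463140}{3280673}$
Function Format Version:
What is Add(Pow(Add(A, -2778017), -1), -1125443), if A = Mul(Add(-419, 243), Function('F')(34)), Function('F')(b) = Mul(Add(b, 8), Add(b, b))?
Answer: Rational(-3692210463140, 3280673) ≈ -1.1254e+6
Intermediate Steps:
Function('F')(b) = Mul(2, b, Add(8, b)) (Function('F')(b) = Mul(Add(8, b), Mul(2, b)) = Mul(2, b, Add(8, b)))
A = -502656 (A = Mul(Add(-419, 243), Mul(2, 34, Add(8, 34))) = Mul(-176, Mul(2, 34, 42)) = Mul(-176, 2856) = -502656)
Add(Pow(Add(A, -2778017), -1), -1125443) = Add(Pow(Add(-502656, -2778017), -1), -1125443) = Add(Pow(-3280673, -1), -1125443) = Add(Rational(-1, 3280673), -1125443) = Rational(-3692210463140, 3280673)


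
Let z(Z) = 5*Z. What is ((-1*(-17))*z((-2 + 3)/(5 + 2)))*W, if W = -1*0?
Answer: 0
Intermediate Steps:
W = 0
((-1*(-17))*z((-2 + 3)/(5 + 2)))*W = ((-1*(-17))*(5*((-2 + 3)/(5 + 2))))*0 = (17*(5*(1/7)))*0 = (17*(5*(1*(⅐))))*0 = (17*(5*(⅐)))*0 = (17*(5/7))*0 = (85/7)*0 = 0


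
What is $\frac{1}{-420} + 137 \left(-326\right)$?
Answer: $- \frac{18758041}{420} \approx -44662.0$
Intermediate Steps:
$\frac{1}{-420} + 137 \left(-326\right) = - \frac{1}{420} - 44662 = - \frac{18758041}{420}$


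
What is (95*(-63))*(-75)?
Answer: 448875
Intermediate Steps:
(95*(-63))*(-75) = -5985*(-75) = 448875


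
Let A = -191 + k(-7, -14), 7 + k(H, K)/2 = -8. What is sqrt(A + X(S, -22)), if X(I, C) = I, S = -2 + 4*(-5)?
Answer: 9*I*sqrt(3) ≈ 15.588*I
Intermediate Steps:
k(H, K) = -30 (k(H, K) = -14 + 2*(-8) = -14 - 16 = -30)
S = -22 (S = -2 - 20 = -22)
A = -221 (A = -191 - 30 = -221)
sqrt(A + X(S, -22)) = sqrt(-221 - 22) = sqrt(-243) = 9*I*sqrt(3)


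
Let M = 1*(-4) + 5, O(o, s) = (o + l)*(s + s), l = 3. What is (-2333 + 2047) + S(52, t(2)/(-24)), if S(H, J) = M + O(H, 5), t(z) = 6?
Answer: 265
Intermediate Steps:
O(o, s) = 2*s*(3 + o) (O(o, s) = (o + 3)*(s + s) = (3 + o)*(2*s) = 2*s*(3 + o))
M = 1 (M = -4 + 5 = 1)
S(H, J) = 31 + 10*H (S(H, J) = 1 + 2*5*(3 + H) = 1 + (30 + 10*H) = 31 + 10*H)
(-2333 + 2047) + S(52, t(2)/(-24)) = (-2333 + 2047) + (31 + 10*52) = -286 + (31 + 520) = -286 + 551 = 265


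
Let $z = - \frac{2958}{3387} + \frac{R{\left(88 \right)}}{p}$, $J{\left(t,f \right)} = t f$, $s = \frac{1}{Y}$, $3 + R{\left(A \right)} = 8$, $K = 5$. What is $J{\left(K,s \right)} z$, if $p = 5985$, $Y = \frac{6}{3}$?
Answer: $- \frac{5895565}{2702826} \approx -2.1813$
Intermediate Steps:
$Y = 2$ ($Y = 6 \cdot \frac{1}{3} = 2$)
$R{\left(A \right)} = 5$ ($R{\left(A \right)} = -3 + 8 = 5$)
$s = \frac{1}{2} \approx 0.5$
$J{\left(t,f \right)} = f t$
$z = - \frac{1179113}{1351413}$ ($z = - \frac{2958}{3387} + \frac{5}{5985} = \left(-2958\right) \frac{1}{3387} + 5 \cdot \frac{1}{5985} = - \frac{986}{1129} + \frac{1}{1197} = - \frac{1179113}{1351413} \approx -0.8725$)
$J{\left(K,s \right)} z = \frac{1}{2} \cdot 5 \left(- \frac{1179113}{1351413}\right) = \frac{5}{2} \left(- \frac{1179113}{1351413}\right) = - \frac{5895565}{2702826}$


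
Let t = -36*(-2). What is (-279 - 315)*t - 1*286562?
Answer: -329330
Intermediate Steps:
t = 72
(-279 - 315)*t - 1*286562 = (-279 - 315)*72 - 1*286562 = -594*72 - 286562 = -42768 - 286562 = -329330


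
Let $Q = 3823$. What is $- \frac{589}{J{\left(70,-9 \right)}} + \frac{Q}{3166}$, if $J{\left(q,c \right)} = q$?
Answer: $- \frac{399291}{55405} \approx -7.2068$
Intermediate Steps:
$- \frac{589}{J{\left(70,-9 \right)}} + \frac{Q}{3166} = - \frac{589}{70} + \frac{3823}{3166} = - \frac{399291}{55405}$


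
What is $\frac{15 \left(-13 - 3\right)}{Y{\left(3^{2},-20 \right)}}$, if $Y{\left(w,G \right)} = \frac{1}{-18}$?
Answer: $4320$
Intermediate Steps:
$Y{\left(w,G \right)} = - \frac{1}{18}$
$\frac{15 \left(-13 - 3\right)}{Y{\left(3^{2},-20 \right)}} = \frac{15 \left(-13 - 3\right)}{- \frac{1}{18}} = 15 \left(-16\right) \left(-18\right) = \left(-240\right) \left(-18\right) = 4320$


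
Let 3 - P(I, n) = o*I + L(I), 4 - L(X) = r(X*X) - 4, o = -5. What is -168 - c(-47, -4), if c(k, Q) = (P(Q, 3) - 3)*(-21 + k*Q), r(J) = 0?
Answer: 4508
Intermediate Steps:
L(X) = 8 (L(X) = 4 - (0 - 4) = 4 - 1*(-4) = 4 + 4 = 8)
P(I, n) = -5 + 5*I (P(I, n) = 3 - (-5*I + 8) = 3 - (8 - 5*I) = 3 + (-8 + 5*I) = -5 + 5*I)
c(k, Q) = (-21 + Q*k)*(-8 + 5*Q) (c(k, Q) = ((-5 + 5*Q) - 3)*(-21 + k*Q) = (-8 + 5*Q)*(-21 + Q*k) = (-21 + Q*k)*(-8 + 5*Q))
-168 - c(-47, -4) = -168 - (168 - 105*(-4) - 8*(-4)*(-47) + 5*(-47)*(-4)²) = -168 - (168 + 420 - 1504 + 5*(-47)*16) = -168 - (168 + 420 - 1504 - 3760) = -168 - 1*(-4676) = -168 + 4676 = 4508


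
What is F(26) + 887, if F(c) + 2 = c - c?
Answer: 885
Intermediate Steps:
F(c) = -2 (F(c) = -2 + (c - c) = -2 + 0 = -2)
F(26) + 887 = -2 + 887 = 885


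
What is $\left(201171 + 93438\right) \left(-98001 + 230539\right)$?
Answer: $39046887642$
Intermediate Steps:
$\left(201171 + 93438\right) \left(-98001 + 230539\right) = 294609 \cdot 132538 = 39046887642$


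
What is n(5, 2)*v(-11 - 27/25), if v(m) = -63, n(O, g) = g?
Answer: -126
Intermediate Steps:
n(5, 2)*v(-11 - 27/25) = 2*(-63) = -126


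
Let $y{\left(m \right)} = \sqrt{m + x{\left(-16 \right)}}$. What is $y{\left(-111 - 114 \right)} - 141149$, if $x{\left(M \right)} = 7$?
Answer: $-141149 + i \sqrt{218} \approx -1.4115 \cdot 10^{5} + 14.765 i$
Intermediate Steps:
$y{\left(m \right)} = \sqrt{7 + m}$ ($y{\left(m \right)} = \sqrt{m + 7} = \sqrt{7 + m}$)
$y{\left(-111 - 114 \right)} - 141149 = \sqrt{7 - 225} - 141149 = \sqrt{-218} - 141149 = i \sqrt{218} - 141149 = -141149 + i \sqrt{218}$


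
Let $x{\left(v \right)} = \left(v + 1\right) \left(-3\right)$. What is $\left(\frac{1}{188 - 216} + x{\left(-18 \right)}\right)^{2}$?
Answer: $\frac{2036329}{784} \approx 2597.4$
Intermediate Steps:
$x{\left(v \right)} = -3 - 3 v$ ($x{\left(v \right)} = \left(1 + v\right) \left(-3\right) = -3 - 3 v$)
$\left(\frac{1}{188 - 216} + x{\left(-18 \right)}\right)^{2} = \left(\frac{1}{188 - 216} - -51\right)^{2} = \left(\frac{1}{-28} + \left(-3 + 54\right)\right)^{2} = \left(- \frac{1}{28} + 51\right)^{2} = \left(\frac{1427}{28}\right)^{2} = \frac{2036329}{784}$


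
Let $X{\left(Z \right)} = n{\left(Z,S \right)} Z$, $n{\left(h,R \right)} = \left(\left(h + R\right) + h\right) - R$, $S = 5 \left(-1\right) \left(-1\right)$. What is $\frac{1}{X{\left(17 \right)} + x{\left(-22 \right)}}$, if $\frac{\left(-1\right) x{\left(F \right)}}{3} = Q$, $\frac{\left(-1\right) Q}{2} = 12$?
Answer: $\frac{1}{650} \approx 0.0015385$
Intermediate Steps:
$S = 5$ ($S = \left(-5\right) \left(-1\right) = 5$)
$Q = -24$ ($Q = \left(-2\right) 12 = -24$)
$x{\left(F \right)} = 72$ ($x{\left(F \right)} = \left(-3\right) \left(-24\right) = 72$)
$n{\left(h,R \right)} = 2 h$ ($n{\left(h,R \right)} = \left(\left(R + h\right) + h\right) - R = \left(R + 2 h\right) - R = 2 h$)
$X{\left(Z \right)} = 2 Z^{2}$ ($X{\left(Z \right)} = 2 Z Z = 2 Z^{2}$)
$\frac{1}{X{\left(17 \right)} + x{\left(-22 \right)}} = \frac{1}{2 \cdot 17^{2} + 72} = \frac{1}{2 \cdot 289 + 72} = \frac{1}{578 + 72} = \frac{1}{650}$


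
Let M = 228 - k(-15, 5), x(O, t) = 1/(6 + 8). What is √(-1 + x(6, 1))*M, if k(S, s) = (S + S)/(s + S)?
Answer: 225*I*√182/14 ≈ 216.82*I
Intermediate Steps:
x(O, t) = 1/14
k(S, s) = 2*S/(S + s) (k(S, s) = (2*S)/(S + s) = 2*S/(S + s))
M = 225 (M = 228 - 2*(-15)/(-15 + 5) = 228 - 2*(-15)/(-10) = 228 - 2*(-15)*(-1)/10 = 228 - 1*3 = 228 - 3 = 225)
√(-1 + x(6, 1))*M = √(-1 + 1/14)*225 = √(-13/14)*225 = (I*√182/14)*225 = 225*I*√182/14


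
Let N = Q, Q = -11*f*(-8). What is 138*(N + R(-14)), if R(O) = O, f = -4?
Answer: -50508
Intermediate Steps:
Q = -352 (Q = -11*(-4)*(-8) = 44*(-8) = -352)
N = -352
138*(N + R(-14)) = 138*(-352 - 14) = 138*(-366) = -50508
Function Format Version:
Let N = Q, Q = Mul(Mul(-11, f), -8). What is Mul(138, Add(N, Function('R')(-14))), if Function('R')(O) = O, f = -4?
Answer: -50508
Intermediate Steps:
Q = -352 (Q = Mul(Mul(-11, -4), -8) = Mul(44, -8) = -352)
N = -352
Mul(138, Add(N, Function('R')(-14))) = Mul(138, Add(-352, -14)) = Mul(138, -366) = -50508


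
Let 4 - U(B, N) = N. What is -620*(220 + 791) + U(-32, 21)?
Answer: -626837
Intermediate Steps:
U(B, N) = 4 - N
-620*(220 + 791) + U(-32, 21) = -620*(220 + 791) + (4 - 1*21) = -620*1011 + (4 - 21) = -626820 - 17 = -626837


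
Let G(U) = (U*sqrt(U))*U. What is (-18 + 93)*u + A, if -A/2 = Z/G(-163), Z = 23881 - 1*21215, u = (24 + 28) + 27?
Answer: 5925 + 5332*I*sqrt(163)/4330747 ≈ 5925.0 + 0.015719*I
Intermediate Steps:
u = 79 (u = 52 + 27 = 79)
G(U) = U**(5/2) (G(U) = U**(3/2)*U = U**(5/2))
Z = 2666 (Z = 23881 - 21215 = 2666)
A = 5332*I*sqrt(163)/4330747 (A = -5332/((-163)**(5/2)) = -5332/(26569*I*sqrt(163)) = -5332*(-I*sqrt(163)/4330747) = -(-5332)*I*sqrt(163)/4330747 = 5332*I*sqrt(163)/4330747 ≈ 0.015719*I)
(-18 + 93)*u + A = (-18 + 93)*79 + 5332*I*sqrt(163)/4330747 = 75*79 + 5332*I*sqrt(163)/4330747 = 5925 + 5332*I*sqrt(163)/4330747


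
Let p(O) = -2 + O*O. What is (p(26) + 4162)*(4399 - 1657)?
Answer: 13260312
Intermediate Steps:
p(O) = -2 + O**2
(p(26) + 4162)*(4399 - 1657) = ((-2 + 26**2) + 4162)*(4399 - 1657) = ((-2 + 676) + 4162)*2742 = (674 + 4162)*2742 = 4836*2742 = 13260312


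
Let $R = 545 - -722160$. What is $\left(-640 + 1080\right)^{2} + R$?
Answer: $916305$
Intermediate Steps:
$R = 722705$ ($R = 545 + 722160 = 722705$)
$\left(-640 + 1080\right)^{2} + R = \left(-640 + 1080\right)^{2} + 722705 = 440^{2} + 722705 = 193600 + 722705 = 916305$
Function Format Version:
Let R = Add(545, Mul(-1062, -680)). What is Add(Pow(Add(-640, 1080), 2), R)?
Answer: 916305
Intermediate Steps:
R = 722705 (R = Add(545, 722160) = 722705)
Add(Pow(Add(-640, 1080), 2), R) = Add(Pow(Add(-640, 1080), 2), 722705) = Add(Pow(440, 2), 722705) = Add(193600, 722705) = 916305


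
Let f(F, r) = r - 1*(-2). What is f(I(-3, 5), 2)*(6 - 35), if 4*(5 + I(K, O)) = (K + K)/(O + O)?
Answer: -116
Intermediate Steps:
I(K, O) = -5 + K/(4*O) (I(K, O) = -5 + ((K + K)/(O + O))/4 = -5 + ((2*K)/((2*O)))/4 = -5 + ((2*K)*(1/(2*O)))/4 = -5 + (K/O)/4 = -5 + K/(4*O))
f(F, r) = 2 + r (f(F, r) = r + 2 = 2 + r)
f(I(-3, 5), 2)*(6 - 35) = (2 + 2)*(6 - 35) = 4*(-29) = -116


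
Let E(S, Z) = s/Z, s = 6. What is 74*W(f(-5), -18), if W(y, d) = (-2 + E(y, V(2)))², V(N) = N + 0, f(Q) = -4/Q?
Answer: 74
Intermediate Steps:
V(N) = N
E(S, Z) = 6/Z
W(y, d) = 1 (W(y, d) = (-2 + 6/2)² = (-2 + 6*(½))² = (-2 + 3)² = 1² = 1)
74*W(f(-5), -18) = 74*1 = 74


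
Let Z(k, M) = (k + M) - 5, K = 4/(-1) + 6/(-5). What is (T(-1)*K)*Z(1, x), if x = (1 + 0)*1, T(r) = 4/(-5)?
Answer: -312/25 ≈ -12.480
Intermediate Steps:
T(r) = -4/5 (T(r) = 4*(-1/5) = -4/5)
K = -26/5 (K = 4*(-1) + 6*(-1/5) = -4 - 6/5 = -26/5 ≈ -5.2000)
x = 1 (x = 1*1 = 1)
Z(k, M) = -5 + M + k (Z(k, M) = (M + k) - 5 = -5 + M + k)
(T(-1)*K)*Z(1, x) = (-4/5*(-26/5))*(-5 + 1 + 1) = (104/25)*(-3) = -312/25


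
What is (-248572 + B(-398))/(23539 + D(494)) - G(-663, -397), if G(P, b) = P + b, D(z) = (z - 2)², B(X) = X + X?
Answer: 281289812/265603 ≈ 1059.1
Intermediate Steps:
B(X) = 2*X
D(z) = (-2 + z)²
(-248572 + B(-398))/(23539 + D(494)) - G(-663, -397) = (-248572 + 2*(-398))/(23539 + (-2 + 494)²) - (-663 - 397) = (-248572 - 796)/(23539 + 492²) - 1*(-1060) = -249368/(23539 + 242064) + 1060 = -249368/265603 + 1060 = 281289812/265603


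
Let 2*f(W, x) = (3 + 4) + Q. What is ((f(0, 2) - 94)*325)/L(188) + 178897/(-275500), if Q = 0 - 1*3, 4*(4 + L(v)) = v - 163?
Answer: -32951410073/2479500 ≈ -13290.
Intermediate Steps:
L(v) = -179/4 + v/4 (L(v) = -4 + (v - 163)/4 = -4 + (-163 + v)/4 = -4 + (-163/4 + v/4) = -179/4 + v/4)
Q = -3 (Q = 0 - 3 = -3)
f(W, x) = 2 (f(W, x) = ((3 + 4) - 3)/2 = (7 - 3)/2 = (1/2)*4 = 2)
((f(0, 2) - 94)*325)/L(188) + 178897/(-275500) = ((2 - 94)*325)/(-179/4 + (1/4)*188) + 178897/(-275500) = (-92*325)/(-179/4 + 47) + 178897*(-1/275500) = -29900/9/4 - 178897/275500 = -29900*4/9 - 178897/275500 = -119600/9 - 178897/275500 = -32951410073/2479500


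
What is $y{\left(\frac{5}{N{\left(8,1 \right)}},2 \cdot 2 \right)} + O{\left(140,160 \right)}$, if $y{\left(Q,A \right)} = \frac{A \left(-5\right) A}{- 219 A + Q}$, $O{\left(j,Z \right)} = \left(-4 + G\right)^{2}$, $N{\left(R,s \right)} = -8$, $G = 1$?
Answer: $\frac{63757}{7013} \approx 9.0913$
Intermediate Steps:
$O{\left(j,Z \right)} = 9$ ($O{\left(j,Z \right)} = \left(-4 + 1\right)^{2} = \left(-3\right)^{2} = 9$)
$y{\left(Q,A \right)} = - \frac{5 A^{2}}{Q - 219 A}$ ($y{\left(Q,A \right)} = \frac{- 5 A A}{Q - 219 A} = \frac{\left(-5\right) A^{2}}{Q - 219 A} = - \frac{5 A^{2}}{Q - 219 A}$)
$y{\left(\frac{5}{N{\left(8,1 \right)}},2 \cdot 2 \right)} + O{\left(140,160 \right)} = \frac{5 \left(2 \cdot 2\right)^{2}}{- \frac{5}{-8} + 219 \cdot 2 \cdot 2} + 9 = \frac{5 \cdot 4^{2}}{- \frac{5 \left(-1\right)}{8} + 219 \cdot 4} + 9 = 5 \cdot 16 \frac{1}{\left(-1\right) \left(- \frac{5}{8}\right) + 876} + 9 = 5 \cdot 16 \frac{1}{\frac{5}{8} + 876} + 9 = 5 \cdot 16 \frac{1}{\frac{7013}{8}} + 9 = 5 \cdot 16 \cdot \frac{8}{7013} + 9 = \frac{640}{7013} + 9 = \frac{63757}{7013}$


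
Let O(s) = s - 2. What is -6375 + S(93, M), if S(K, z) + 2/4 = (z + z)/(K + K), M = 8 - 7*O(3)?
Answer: -1185841/186 ≈ -6375.5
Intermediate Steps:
O(s) = -2 + s
M = 1 (M = 8 - 7*(-2 + 3) = 8 - 7*1 = 8 - 7 = 1)
S(K, z) = -1/2 + z/K (S(K, z) = -1/2 + (z + z)/(K + K) = -1/2 + (2*z)/((2*K)) = -1/2 + (2*z)*(1/(2*K)) = -1/2 + z/K)
-6375 + S(93, M) = -6375 + (1 - 1/2*93)/93 = -6375 + (1 - 93/2)/93 = -6375 + (1/93)*(-91/2) = -6375 - 91/186 = -1185841/186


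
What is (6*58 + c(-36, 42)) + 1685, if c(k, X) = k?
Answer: 1997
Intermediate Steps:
(6*58 + c(-36, 42)) + 1685 = (6*58 - 36) + 1685 = (348 - 36) + 1685 = 312 + 1685 = 1997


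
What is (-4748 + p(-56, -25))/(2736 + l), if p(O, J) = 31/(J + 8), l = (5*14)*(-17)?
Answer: -80747/26282 ≈ -3.0723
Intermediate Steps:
l = -1190 (l = 70*(-17) = -1190)
p(O, J) = 31/(8 + J)
(-4748 + p(-56, -25))/(2736 + l) = (-4748 + 31/(8 - 25))/(2736 - 1190) = (-4748 + 31/(-17))/1546 = (-4748 + 31*(-1/17))*(1/1546) = (-4748 - 31/17)*(1/1546) = -80747/17*1/1546 = -80747/26282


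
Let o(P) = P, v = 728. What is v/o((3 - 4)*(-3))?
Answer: 728/3 ≈ 242.67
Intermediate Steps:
v/o((3 - 4)*(-3)) = 728/(((3 - 4)*(-3))) = 728/((-1*(-3))) = 728/3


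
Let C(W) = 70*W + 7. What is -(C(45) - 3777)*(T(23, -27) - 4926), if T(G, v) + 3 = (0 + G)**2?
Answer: -2728000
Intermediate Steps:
T(G, v) = -3 + G**2 (T(G, v) = -3 + (0 + G)**2 = -3 + G**2)
C(W) = 7 + 70*W
-(C(45) - 3777)*(T(23, -27) - 4926) = -((7 + 70*45) - 3777)*((-3 + 23**2) - 4926) = -((7 + 3150) - 3777)*((-3 + 529) - 4926) = -(3157 - 3777)*(526 - 4926) = -(-620)*(-4400) = -1*2728000 = -2728000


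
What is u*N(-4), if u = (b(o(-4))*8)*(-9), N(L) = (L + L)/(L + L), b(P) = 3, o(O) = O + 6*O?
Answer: -216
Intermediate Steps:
o(O) = 7*O
N(L) = 1 (N(L) = (2*L)/((2*L)) = (2*L)*(1/(2*L)) = 1)
u = -216 (u = (3*8)*(-9) = 24*(-9) = -216)
u*N(-4) = -216*1 = -216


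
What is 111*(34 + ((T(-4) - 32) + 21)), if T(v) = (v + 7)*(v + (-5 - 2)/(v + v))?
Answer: 12099/8 ≈ 1512.4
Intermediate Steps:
T(v) = (7 + v)*(v - 7/(2*v)) (T(v) = (7 + v)*(v - 7*1/(2*v)) = (7 + v)*(v - 7/(2*v)))
111*(34 + ((T(-4) - 32) + 21)) = 111*(34 + (((-7/2 + (-4)**2 + 7*(-4) - 49/2/(-4)) - 32) + 21)) = 111*(34 + (((-7/2 + 16 - 28 - 49/2*(-1/4)) - 32) + 21)) = 111*(34 + (((-7/2 + 16 - 28 + 49/8) - 32) + 21)) = 111*(34 + ((-75/8 - 32) + 21)) = 111*(34 + (-331/8 + 21)) = 111*(34 - 163/8) = 111*(109/8) = 12099/8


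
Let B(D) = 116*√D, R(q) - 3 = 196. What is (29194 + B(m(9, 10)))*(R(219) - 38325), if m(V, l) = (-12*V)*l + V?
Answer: -1113050444 - 13267848*I*√119 ≈ -1.1131e+9 - 1.4474e+8*I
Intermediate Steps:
R(q) = 199 (R(q) = 3 + 196 = 199)
m(V, l) = V - 12*V*l (m(V, l) = -12*V*l + V = V - 12*V*l)
(29194 + B(m(9, 10)))*(R(219) - 38325) = (29194 + 116*√(9*(1 - 12*10)))*(199 - 38325) = (29194 + 116*√(9*(1 - 120)))*(-38126) = (29194 + 116*√(9*(-119)))*(-38126) = (29194 + 116*√(-1071))*(-38126) = (29194 + 116*(3*I*√119))*(-38126) = (29194 + 348*I*√119)*(-38126) = -1113050444 - 13267848*I*√119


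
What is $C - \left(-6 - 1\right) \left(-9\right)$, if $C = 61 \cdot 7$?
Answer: $364$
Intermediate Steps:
$C = 427$
$C - \left(-6 - 1\right) \left(-9\right) = 427 - \left(-6 - 1\right) \left(-9\right) = 427 - \left(-7\right) \left(-9\right) = 427 - 63 = 364$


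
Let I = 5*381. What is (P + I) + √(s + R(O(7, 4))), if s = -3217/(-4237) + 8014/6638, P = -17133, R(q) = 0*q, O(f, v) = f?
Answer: -15228 + √388899626577846/14062603 ≈ -15227.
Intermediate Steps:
R(q) = 0
s = 27654882/14062603 (s = -3217*(-1/4237) + 8014*(1/6638) = 3217/4237 + 4007/3319 = 27654882/14062603 ≈ 1.9666)
I = 1905
(P + I) + √(s + R(O(7, 4))) = (-17133 + 1905) + √(27654882/14062603 + 0) = -15228 + √(27654882/14062603) = -15228 + √388899626577846/14062603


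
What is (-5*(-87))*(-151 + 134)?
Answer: -7395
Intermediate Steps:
(-5*(-87))*(-151 + 134) = 435*(-17) = -7395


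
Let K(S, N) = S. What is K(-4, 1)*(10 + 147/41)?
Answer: -2228/41 ≈ -54.341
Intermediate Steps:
K(-4, 1)*(10 + 147/41) = -4*(10 + 147/41) = -4*557/41 = -2228/41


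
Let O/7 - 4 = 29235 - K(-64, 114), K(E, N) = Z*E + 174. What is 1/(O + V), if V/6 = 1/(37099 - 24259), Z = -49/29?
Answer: 62060/12579440049 ≈ 4.9334e-6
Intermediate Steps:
Z = -49/29 (Z = -49*1/29 = -49/29 ≈ -1.6897)
K(E, N) = 174 - 49*E/29 (K(E, N) = -49*E/29 + 174 = 174 - 49*E/29)
O = 5878243/29 (O = 28 + 7*(29235 - (174 - 49/29*(-64))) = 28 + 7*(29235 - (174 + 3136/29)) = 28 + 7*(29235 - 1*8182/29) = 28 + 7*(29235 - 8182/29) = 28 + 7*(839633/29) = 28 + 5877431/29 = 5878243/29 ≈ 2.0270e+5)
V = 1/2140 (V = 6/(37099 - 24259) = 6/12840 = 6*(1/12840) = 1/2140 ≈ 0.00046729)
1/(O + V) = 1/(5878243/29 + 1/2140) = 1/(12579440049/62060) = 62060/12579440049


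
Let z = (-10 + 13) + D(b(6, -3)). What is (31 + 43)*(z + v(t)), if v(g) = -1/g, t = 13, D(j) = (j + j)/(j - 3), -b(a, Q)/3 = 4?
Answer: 21756/65 ≈ 334.71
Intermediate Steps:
b(a, Q) = -12 (b(a, Q) = -3*4 = -12)
D(j) = 2*j/(-3 + j) (D(j) = (2*j)/(-3 + j) = 2*j/(-3 + j))
z = 23/5 (z = (-10 + 13) + 2*(-12)/(-3 - 12) = 3 + 2*(-12)/(-15) = 3 + 2*(-12)*(-1/15) = 3 + 8/5 = 23/5 ≈ 4.6000)
(31 + 43)*(z + v(t)) = (31 + 43)*(23/5 - 1/13) = 74*(23/5 - 1*1/13) = 74*(23/5 - 1/13) = 74*(294/65) = 21756/65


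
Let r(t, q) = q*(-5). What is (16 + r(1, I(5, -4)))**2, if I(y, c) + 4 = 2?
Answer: 676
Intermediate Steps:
I(y, c) = -2 (I(y, c) = -4 + 2 = -2)
r(t, q) = -5*q
(16 + r(1, I(5, -4)))**2 = (16 - 5*(-2))**2 = (16 + 10)**2 = 26**2 = 676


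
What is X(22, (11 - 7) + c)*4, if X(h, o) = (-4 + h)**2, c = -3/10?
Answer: 1296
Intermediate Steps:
c = -3/10 (c = -3*1/10 = -3/10 ≈ -0.30000)
X(22, (11 - 7) + c)*4 = (-4 + 22)**2*4 = 18**2*4 = 324*4 = 1296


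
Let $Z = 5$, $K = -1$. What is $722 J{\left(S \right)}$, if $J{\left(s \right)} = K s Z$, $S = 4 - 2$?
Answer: $-7220$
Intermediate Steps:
$S = 2$ ($S = 4 - 2 = 2$)
$J{\left(s \right)} = - 5 s$ ($J{\left(s \right)} = - s 5 = - 5 s$)
$722 J{\left(S \right)} = 722 \left(\left(-5\right) 2\right) = 722 \left(-10\right) = -7220$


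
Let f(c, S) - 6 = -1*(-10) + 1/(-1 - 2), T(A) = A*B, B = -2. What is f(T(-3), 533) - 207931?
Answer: -623746/3 ≈ -2.0792e+5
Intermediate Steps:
T(A) = -2*A (T(A) = A*(-2) = -2*A)
f(c, S) = 47/3 (f(c, S) = 6 + (-1*(-10) + 1/(-1 - 2)) = 6 + (10 + 1/(-3)) = 6 + (10 - ⅓) = 6 + 29/3 = 47/3)
f(T(-3), 533) - 207931 = 47/3 - 207931 = -623746/3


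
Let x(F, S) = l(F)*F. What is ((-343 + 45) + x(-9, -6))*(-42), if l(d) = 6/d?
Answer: 12264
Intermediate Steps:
x(F, S) = 6 (x(F, S) = (6/F)*F = 6)
((-343 + 45) + x(-9, -6))*(-42) = ((-343 + 45) + 6)*(-42) = (-298 + 6)*(-42) = -292*(-42) = 12264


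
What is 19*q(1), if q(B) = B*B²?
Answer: 19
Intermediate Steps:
q(B) = B³
19*q(1) = 19*1³ = 19*1 = 19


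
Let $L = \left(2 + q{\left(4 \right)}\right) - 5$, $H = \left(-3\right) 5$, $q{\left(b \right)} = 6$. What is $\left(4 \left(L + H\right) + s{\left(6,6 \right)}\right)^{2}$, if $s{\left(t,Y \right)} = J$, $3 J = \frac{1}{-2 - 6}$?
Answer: $\frac{1329409}{576} \approx 2308.0$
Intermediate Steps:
$J = - \frac{1}{24}$ ($J = \frac{1}{3 \left(-2 - 6\right)} = \frac{1}{3 \left(-8\right)} = \frac{1}{3} \left(- \frac{1}{8}\right) = - \frac{1}{24} \approx -0.041667$)
$s{\left(t,Y \right)} = - \frac{1}{24}$
$H = -15$
$L = 3$ ($L = \left(2 + 6\right) - 5 = 8 - 5 = 3$)
$\left(4 \left(L + H\right) + s{\left(6,6 \right)}\right)^{2} = \left(4 \left(3 - 15\right) - \frac{1}{24}\right)^{2} = \left(4 \left(-12\right) - \frac{1}{24}\right)^{2} = \left(-48 - \frac{1}{24}\right)^{2} = \left(- \frac{1153}{24}\right)^{2} = \frac{1329409}{576}$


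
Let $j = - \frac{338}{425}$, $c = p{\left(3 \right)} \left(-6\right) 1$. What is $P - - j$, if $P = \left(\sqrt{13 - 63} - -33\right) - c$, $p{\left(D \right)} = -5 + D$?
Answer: $\frac{8587}{425} + 5 i \sqrt{2} \approx 20.205 + 7.0711 i$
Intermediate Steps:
$c = 12$ ($c = \left(-5 + 3\right) \left(-6\right) 1 = \left(-2\right) \left(-6\right) 1 = 12 \cdot 1 = 12$)
$P = 21 + 5 i \sqrt{2}$ ($P = \left(\sqrt{13 - 63} - -33\right) - 12 = \left(\sqrt{-50} + 33\right) - 12 = \left(5 i \sqrt{2} + 33\right) - 12 = \left(33 + 5 i \sqrt{2}\right) - 12 = 21 + 5 i \sqrt{2} \approx 21.0 + 7.0711 i$)
$j = - \frac{338}{425}$ ($j = \left(-338\right) \frac{1}{425} = - \frac{338}{425} \approx -0.79529$)
$P - - j = \left(21 + 5 i \sqrt{2}\right) - \left(-1\right) \left(- \frac{338}{425}\right) = \left(21 + 5 i \sqrt{2}\right) - \frac{338}{425} = \frac{8587}{425} + 5 i \sqrt{2}$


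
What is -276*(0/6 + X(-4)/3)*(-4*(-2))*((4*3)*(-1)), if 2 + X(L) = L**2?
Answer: 123648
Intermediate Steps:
X(L) = -2 + L**2
-276*(0/6 + X(-4)/3)*(-4*(-2))*((4*3)*(-1)) = -276*(0/6 + (-2 + (-4)**2)/3)*(-4*(-2))*((4*3)*(-1)) = -276*(0*(1/6) + (-2 + 16)*(1/3))*8*(12*(-1)) = -276*(0 + 14*(1/3))*8*(-12) = -276*(0 + 14/3)*(-96) = -1288*(-96) = -276*(-448) = 123648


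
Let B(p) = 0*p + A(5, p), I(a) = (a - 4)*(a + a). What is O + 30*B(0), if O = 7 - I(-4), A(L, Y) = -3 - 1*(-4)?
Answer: -27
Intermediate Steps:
I(a) = 2*a*(-4 + a) (I(a) = (-4 + a)*(2*a) = 2*a*(-4 + a))
A(L, Y) = 1 (A(L, Y) = -3 + 4 = 1)
O = -57 (O = 7 - 2*(-4)*(-4 - 4) = 7 - 2*(-4)*(-8) = 7 - 1*64 = 7 - 64 = -57)
B(p) = 1 (B(p) = 0*p + 1 = 0 + 1 = 1)
O + 30*B(0) = -57 + 30*1 = -57 + 30 = -27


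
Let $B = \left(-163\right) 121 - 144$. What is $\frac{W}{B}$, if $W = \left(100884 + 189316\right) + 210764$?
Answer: $- \frac{500964}{19867} \approx -25.216$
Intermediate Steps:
$W = 500964$ ($W = 290200 + 210764 = 500964$)
$B = -19867$ ($B = -19723 - 144 = -19867$)
$\frac{W}{B} = \frac{500964}{-19867} = 500964 \left(- \frac{1}{19867}\right) = - \frac{500964}{19867}$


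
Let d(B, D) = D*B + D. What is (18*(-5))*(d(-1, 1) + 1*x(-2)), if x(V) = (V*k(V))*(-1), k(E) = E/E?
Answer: -180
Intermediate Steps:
k(E) = 1
d(B, D) = D + B*D (d(B, D) = B*D + D = D + B*D)
x(V) = -V (x(V) = (V*1)*(-1) = V*(-1) = -V)
(18*(-5))*(d(-1, 1) + 1*x(-2)) = (18*(-5))*(1*(1 - 1) + 1*(-1*(-2))) = -90*(1*0 + 1*2) = -90*(0 + 2) = -90*2 = -180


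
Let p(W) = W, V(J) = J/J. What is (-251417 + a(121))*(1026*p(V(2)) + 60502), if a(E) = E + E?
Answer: -15454295400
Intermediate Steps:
V(J) = 1
a(E) = 2*E
(-251417 + a(121))*(1026*p(V(2)) + 60502) = (-251417 + 2*121)*(1026*1 + 60502) = (-251417 + 242)*(1026 + 60502) = -251175*61528 = -15454295400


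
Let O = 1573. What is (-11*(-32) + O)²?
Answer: 3705625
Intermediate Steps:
(-11*(-32) + O)² = (-11*(-32) + 1573)² = (352 + 1573)² = 1925² = 3705625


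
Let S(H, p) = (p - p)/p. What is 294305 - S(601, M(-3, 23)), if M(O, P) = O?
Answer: 294305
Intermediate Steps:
S(H, p) = 0 (S(H, p) = 0/p = 0)
294305 - S(601, M(-3, 23)) = 294305 - 1*0 = 294305 + 0 = 294305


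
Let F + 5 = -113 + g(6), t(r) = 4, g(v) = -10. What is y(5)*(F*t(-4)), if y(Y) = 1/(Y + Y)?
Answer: -256/5 ≈ -51.200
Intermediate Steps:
y(Y) = 1/(2*Y)
F = -128 (F = -5 + (-113 - 10) = -5 - 123 = -128)
y(5)*(F*t(-4)) = ((½)/5)*(-128*4) = ((½)*(⅕))*(-512) = (⅒)*(-512) = -256/5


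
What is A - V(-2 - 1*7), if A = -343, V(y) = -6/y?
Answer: -1031/3 ≈ -343.67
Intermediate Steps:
A - V(-2 - 1*7) = -343 - (-6)/(-2 - 1*7) = -343 - (-6)/(-2 - 7) = -343 - (-6)/(-9) = -343 - (-6)*(-1)/9 = -343 - 1*2/3 = -343 - 2/3 = -1031/3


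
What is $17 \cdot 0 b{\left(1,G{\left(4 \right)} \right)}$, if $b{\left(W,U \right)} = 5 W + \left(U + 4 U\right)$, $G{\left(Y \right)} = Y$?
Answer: $0$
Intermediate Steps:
$b{\left(W,U \right)} = 5 U + 5 W$ ($b{\left(W,U \right)} = 5 W + 5 U = 5 U + 5 W$)
$17 \cdot 0 b{\left(1,G{\left(4 \right)} \right)} = 17 \cdot 0 \left(5 \cdot 4 + 5 \cdot 1\right) = 0 \left(20 + 5\right) = 0 \cdot 25 = 0$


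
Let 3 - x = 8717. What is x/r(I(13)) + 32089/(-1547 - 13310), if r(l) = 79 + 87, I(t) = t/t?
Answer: -811992/14857 ≈ -54.654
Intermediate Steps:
x = -8714 (x = 3 - 1*8717 = 3 - 8717 = -8714)
I(t) = 1
r(l) = 166
x/r(I(13)) + 32089/(-1547 - 13310) = -8714/166 + 32089/(-1547 - 13310) = -8714*1/166 + 32089/(-14857) = -4357/83 + 32089*(-1/14857) = -4357/83 - 32089/14857 = -811992/14857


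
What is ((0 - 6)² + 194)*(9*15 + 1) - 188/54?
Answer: 844466/27 ≈ 31277.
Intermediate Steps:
((0 - 6)² + 194)*(9*15 + 1) - 188/54 = ((-6)² + 194)*(135 + 1) - 188/54 = (36 + 194)*136 - 1*94/27 = 230*136 - 94/27 = 31280 - 94/27 = 844466/27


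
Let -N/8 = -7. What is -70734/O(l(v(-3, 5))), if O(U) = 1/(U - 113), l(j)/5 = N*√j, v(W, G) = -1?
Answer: 7992942 - 19805520*I ≈ 7.9929e+6 - 1.9806e+7*I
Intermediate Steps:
N = 56 (N = -8*(-7) = 56)
l(j) = 280*√j (l(j) = 5*(56*√j) = 280*√j)
O(U) = 1/(-113 + U)
-70734/O(l(v(-3, 5))) = -(-7992942 + 19805520*I) = -70734*(-113 + 280*I) = 7992942 - 19805520*I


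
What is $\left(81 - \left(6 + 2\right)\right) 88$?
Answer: $6424$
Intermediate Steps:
$\left(81 - \left(6 + 2\right)\right) 88 = \left(81 - 8\right) 88 = 73 \cdot 88 = 6424$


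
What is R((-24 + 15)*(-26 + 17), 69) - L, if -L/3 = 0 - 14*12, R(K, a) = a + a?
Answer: -366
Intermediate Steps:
R(K, a) = 2*a
L = 504 (L = -3*(0 - 14*12) = -3*(0 - 168) = -3*(-168) = 504)
R((-24 + 15)*(-26 + 17), 69) - L = 2*69 - 1*504 = 138 - 504 = -366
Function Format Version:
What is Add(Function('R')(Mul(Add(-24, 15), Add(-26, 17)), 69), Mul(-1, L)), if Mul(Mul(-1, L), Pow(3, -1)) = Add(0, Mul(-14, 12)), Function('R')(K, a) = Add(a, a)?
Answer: -366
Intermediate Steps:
Function('R')(K, a) = Mul(2, a)
L = 504 (L = Mul(-3, Add(0, Mul(-14, 12))) = Mul(-3, Add(0, -168)) = Mul(-3, -168) = 504)
Add(Function('R')(Mul(Add(-24, 15), Add(-26, 17)), 69), Mul(-1, L)) = Add(Mul(2, 69), Mul(-1, 504)) = Add(138, -504) = -366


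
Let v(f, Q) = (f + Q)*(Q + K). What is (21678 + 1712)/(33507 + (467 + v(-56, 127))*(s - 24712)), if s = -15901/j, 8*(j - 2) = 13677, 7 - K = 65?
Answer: -320279270/1815978465033 ≈ -0.00017637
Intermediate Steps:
K = -58 (K = 7 - 1*65 = 7 - 65 = -58)
j = 13693/8 (j = 2 + (⅛)*13677 = 2 + 13677/8 = 13693/8 ≈ 1711.6)
v(f, Q) = (-58 + Q)*(Q + f) (v(f, Q) = (f + Q)*(Q - 58) = (Q + f)*(-58 + Q) = (-58 + Q)*(Q + f))
s = -127208/13693 (s = -15901/13693/8 = -15901*8/13693 = -127208/13693 ≈ -9.2900)
(21678 + 1712)/(33507 + (467 + v(-56, 127))*(s - 24712)) = (21678 + 1712)/(33507 + (467 + (127² - 58*127 - 58*(-56) + 127*(-56)))*(-127208/13693 - 24712)) = 23390/(33507 + (467 + (16129 - 7366 + 3248 - 7112))*(-338508624/13693)) = 23390/(33507 + (467 + 4899)*(-338508624/13693)) = 23390/(33507 + 5366*(-338508624/13693)) = 23390/(33507 - 1816437276384/13693) = 23390/(-1815978465033/13693) = 23390*(-13693/1815978465033) = -320279270/1815978465033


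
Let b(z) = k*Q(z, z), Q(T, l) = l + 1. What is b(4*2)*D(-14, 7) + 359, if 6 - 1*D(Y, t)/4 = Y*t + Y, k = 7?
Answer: 30095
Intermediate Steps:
Q(T, l) = 1 + l
D(Y, t) = 24 - 4*Y - 4*Y*t (D(Y, t) = 24 - 4*(Y*t + Y) = 24 - 4*(Y + Y*t) = 24 + (-4*Y - 4*Y*t) = 24 - 4*Y - 4*Y*t)
b(z) = 7 + 7*z (b(z) = 7*(1 + z) = 7 + 7*z)
b(4*2)*D(-14, 7) + 359 = (7 + 7*(4*2))*(24 - 4*(-14) - 4*(-14)*7) + 359 = (7 + 7*8)*(24 + 56 + 392) + 359 = (7 + 56)*472 + 359 = 63*472 + 359 = 29736 + 359 = 30095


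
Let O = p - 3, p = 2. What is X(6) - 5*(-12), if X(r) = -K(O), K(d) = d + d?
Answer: 62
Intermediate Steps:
O = -1 (O = 2 - 3 = -1)
K(d) = 2*d
X(r) = 2 (X(r) = -2*(-1) = -1*(-2) = 2)
X(6) - 5*(-12) = 2 - 5*(-12) = 2 + 60 = 62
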